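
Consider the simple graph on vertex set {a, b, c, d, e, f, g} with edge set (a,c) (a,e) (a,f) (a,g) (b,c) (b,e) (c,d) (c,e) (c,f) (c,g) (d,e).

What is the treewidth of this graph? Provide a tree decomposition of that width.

Every bag has size at most 3, so the width is 3 − 1 = 2 and tw(G) ≤ 2. On the other hand G contains the 3-clique {c, d, e}. A clique must lie in a single bag of any decomposition, so no decomposition can have width below 2. Hence tw(G) = 2 exactly.

Treewidth 2.
One such decomposition:
Bags: B1 = {a, c, g}  B2 = {a, c, e}  B3 = {c, d, e}  B4 = {b, c, e}  B5 = {a, c, f}
Tree: B1–B2, B2–B3, B3–B4, B1–B5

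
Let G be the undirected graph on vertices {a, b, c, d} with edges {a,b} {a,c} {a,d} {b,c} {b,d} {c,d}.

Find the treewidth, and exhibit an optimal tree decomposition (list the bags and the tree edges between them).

With just one bag of size 4, the width is 4 − 1 = 3, so tw(G) ≤ 3. For the lower bound, the 4 vertices {a, b, c, d} are pairwise adjacent, and any tree decomposition puts a clique entirely inside one bag — forcing width ≥ 3. Hence tw(G) = 3 exactly.

Treewidth 3.
Bags: B1 = {a, b, c, d}
Tree: (single bag)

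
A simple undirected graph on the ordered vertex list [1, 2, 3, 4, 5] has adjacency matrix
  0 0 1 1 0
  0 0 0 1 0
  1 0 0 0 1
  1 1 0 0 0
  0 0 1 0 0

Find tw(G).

A width-1 tree decomposition is:
Bags: B1 = {1, 4}  B2 = {2, 4}  B3 = {1, 3}  B4 = {3, 5}
Tree: B1–B2, B1–B3, B3–B4
The largest bag has 2 vertices, giving width 1; this decomposition certifies tw(G) ≤ 1. G has an edge, so its treewidth is at least 1. Therefore the treewidth is 1.

1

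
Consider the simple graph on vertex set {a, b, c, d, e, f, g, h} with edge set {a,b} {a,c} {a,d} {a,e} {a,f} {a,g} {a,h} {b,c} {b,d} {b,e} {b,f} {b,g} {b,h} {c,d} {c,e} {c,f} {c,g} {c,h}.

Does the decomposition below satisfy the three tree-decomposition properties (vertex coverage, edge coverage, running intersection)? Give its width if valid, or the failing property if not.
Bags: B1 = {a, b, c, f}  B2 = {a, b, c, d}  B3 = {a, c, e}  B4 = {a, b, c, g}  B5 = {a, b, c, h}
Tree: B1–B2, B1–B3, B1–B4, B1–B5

No — edge (b,e) lies in no bag.

A tree decomposition must satisfy three properties: every vertex lies in some bag; for every edge, both endpoints lie together in some bag; and for every vertex, the bags containing it form a connected subtree. Here edge (b,e) lies in no bag, so the decomposition is invalid.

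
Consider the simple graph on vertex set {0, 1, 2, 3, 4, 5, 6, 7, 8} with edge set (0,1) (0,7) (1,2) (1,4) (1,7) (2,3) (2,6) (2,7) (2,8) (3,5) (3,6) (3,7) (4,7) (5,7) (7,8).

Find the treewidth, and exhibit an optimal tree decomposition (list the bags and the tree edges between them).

Treewidth 2.
One such decomposition:
Bags: B1 = {2, 3, 7}  B2 = {1, 2, 7}  B3 = {3, 5, 7}  B4 = {2, 7, 8}  B5 = {1, 4, 7}  B6 = {0, 1, 7}  B7 = {2, 3, 6}
Tree: B1–B2, B1–B3, B2–B4, B2–B5, B2–B6, B1–B7

Every bag has size at most 3, so the width is 3 − 1 = 2 and tw(G) ≤ 2. On the other hand G contains the 3-clique {2, 3, 6}. A clique must lie in a single bag of any decomposition, so no decomposition can have width below 2. Therefore the treewidth is 2.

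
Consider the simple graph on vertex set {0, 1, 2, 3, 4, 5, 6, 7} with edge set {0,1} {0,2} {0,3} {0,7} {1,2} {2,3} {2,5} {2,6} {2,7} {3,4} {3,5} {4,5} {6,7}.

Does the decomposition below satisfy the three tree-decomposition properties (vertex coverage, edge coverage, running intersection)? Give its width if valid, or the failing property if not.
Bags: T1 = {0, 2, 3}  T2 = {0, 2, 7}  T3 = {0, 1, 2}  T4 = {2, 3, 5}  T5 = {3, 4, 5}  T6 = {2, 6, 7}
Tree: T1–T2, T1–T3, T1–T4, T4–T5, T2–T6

Yes; width 2.

Every vertex of G appears in some bag (union = {0, 1, 2, 3, 4, 5, 6, 7}); every edge is covered by a bag; and for each vertex v the set of bags containing v is connected in the bag tree. The decomposition is therefore valid. The largest bag has 3 vertices, so the width is 2.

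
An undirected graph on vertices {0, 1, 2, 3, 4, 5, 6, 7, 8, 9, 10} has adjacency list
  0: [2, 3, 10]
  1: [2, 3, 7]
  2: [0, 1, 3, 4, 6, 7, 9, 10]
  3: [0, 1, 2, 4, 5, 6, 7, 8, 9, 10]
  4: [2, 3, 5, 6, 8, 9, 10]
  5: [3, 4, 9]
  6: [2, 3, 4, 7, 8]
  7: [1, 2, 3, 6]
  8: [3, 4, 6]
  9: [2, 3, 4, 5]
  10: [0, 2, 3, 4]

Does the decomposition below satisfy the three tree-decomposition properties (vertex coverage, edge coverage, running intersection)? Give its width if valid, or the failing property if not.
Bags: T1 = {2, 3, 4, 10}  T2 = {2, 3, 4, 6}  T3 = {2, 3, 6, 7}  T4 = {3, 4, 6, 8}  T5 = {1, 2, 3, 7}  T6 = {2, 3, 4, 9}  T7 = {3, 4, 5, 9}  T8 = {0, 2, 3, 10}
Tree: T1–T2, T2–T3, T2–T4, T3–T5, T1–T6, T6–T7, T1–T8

Vertex coverage: the bags together contain {0, 1, 2, 3, 4, 5, 6, 7, 8, 9, 10}, the full vertex set. Edge coverage: each edge of G has both endpoints in at least one bag. Running intersection: for every vertex, the bags containing it form a connected subtree. All three properties hold, so this is a valid tree decomposition of width max|bag| − 1 = 3, and hence tw(G) ≤ 3.

Yes; width 3.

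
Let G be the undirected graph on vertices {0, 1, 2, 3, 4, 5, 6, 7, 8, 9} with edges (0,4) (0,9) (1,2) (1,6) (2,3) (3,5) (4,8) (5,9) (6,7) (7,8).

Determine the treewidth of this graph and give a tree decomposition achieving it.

The largest bag has 3 vertices, giving width 2; this decomposition certifies tw(G) ≤ 2. Since 1–6–7–8–4–0–9–5–3–2–1 is a cycle in G, G is not acyclic. Forests are exactly the graphs of treewidth ≤ 1, so tw(G) ≥ 2. The upper and lower bounds meet at 2, so that is the treewidth.

Treewidth 2.
One optimal decomposition is:
Bags: B1 = {1, 6, 7}  B2 = {1, 7, 8}  B3 = {1, 4, 8}  B4 = {0, 1, 4}  B5 = {0, 1, 9}  B6 = {1, 5, 9}  B7 = {1, 3, 5}  B8 = {1, 2, 3}
Tree: B1–B2, B2–B3, B3–B4, B4–B5, B5–B6, B6–B7, B7–B8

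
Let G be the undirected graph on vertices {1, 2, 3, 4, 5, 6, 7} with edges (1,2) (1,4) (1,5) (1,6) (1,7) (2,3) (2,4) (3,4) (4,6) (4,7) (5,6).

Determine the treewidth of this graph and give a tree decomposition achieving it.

Each bag holds 3 vertices, so the decomposition has width 2, which upper-bounds the treewidth. For the lower bound, the 3 vertices {1, 2, 4} are pairwise adjacent, and any tree decomposition puts a clique entirely inside one bag — forcing width ≥ 2. Hence tw(G) = 2 exactly.

Treewidth 2.
One such decomposition:
Bags: B1 = {2, 3, 4}  B2 = {1, 2, 4}  B3 = {1, 4, 7}  B4 = {1, 4, 6}  B5 = {1, 5, 6}
Tree: B1–B2, B2–B3, B3–B4, B4–B5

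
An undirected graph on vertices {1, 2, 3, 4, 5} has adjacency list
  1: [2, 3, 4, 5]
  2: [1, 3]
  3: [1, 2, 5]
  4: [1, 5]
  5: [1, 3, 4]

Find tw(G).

2

A width-2 tree decomposition is:
Bags: B1 = {1, 4, 5}  B2 = {1, 3, 5}  B3 = {1, 2, 3}
Tree: B1–B2, B2–B3
The largest bag has 3 vertices, giving width 2; this decomposition certifies tw(G) ≤ 2. On the other hand G contains the 3-clique {1, 2, 3}. A clique must lie in a single bag of any decomposition, so no decomposition can have width below 2. Hence tw(G) = 2 exactly.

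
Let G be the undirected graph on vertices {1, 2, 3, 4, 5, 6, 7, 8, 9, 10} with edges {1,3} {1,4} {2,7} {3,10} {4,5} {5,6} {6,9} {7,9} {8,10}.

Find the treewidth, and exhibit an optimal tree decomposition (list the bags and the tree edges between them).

Each bag holds 2 vertices, so the decomposition has width 1, which upper-bounds the treewidth. G has an edge, so its treewidth is at least 1. The upper and lower bounds meet at 1, so that is the treewidth.

Treewidth 1.
One such decomposition:
Bags: B1 = {8, 10}  B2 = {3, 10}  B3 = {1, 3}  B4 = {1, 4}  B5 = {4, 5}  B6 = {5, 6}  B7 = {6, 9}  B8 = {7, 9}  B9 = {2, 7}
Tree: B1–B2, B2–B3, B3–B4, B4–B5, B5–B6, B6–B7, B7–B8, B8–B9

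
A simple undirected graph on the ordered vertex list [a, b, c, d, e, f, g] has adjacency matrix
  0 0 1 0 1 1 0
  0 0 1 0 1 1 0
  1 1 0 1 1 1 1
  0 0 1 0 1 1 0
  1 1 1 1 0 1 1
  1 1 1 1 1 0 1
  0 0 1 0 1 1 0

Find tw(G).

A width-3 tree decomposition is:
Bags: B1 = {b, c, e, f}  B2 = {c, e, f, g}  B3 = {a, c, e, f}  B4 = {c, d, e, f}
Tree: B1–B2, B2–B3, B1–B4
The largest bag has 4 vertices, giving width 3; this decomposition certifies tw(G) ≤ 3. On the other hand G contains the 4-clique {c, d, e, f}. A clique must lie in a single bag of any decomposition, so no decomposition can have width below 3. The upper and lower bounds meet at 3, so that is the treewidth.

3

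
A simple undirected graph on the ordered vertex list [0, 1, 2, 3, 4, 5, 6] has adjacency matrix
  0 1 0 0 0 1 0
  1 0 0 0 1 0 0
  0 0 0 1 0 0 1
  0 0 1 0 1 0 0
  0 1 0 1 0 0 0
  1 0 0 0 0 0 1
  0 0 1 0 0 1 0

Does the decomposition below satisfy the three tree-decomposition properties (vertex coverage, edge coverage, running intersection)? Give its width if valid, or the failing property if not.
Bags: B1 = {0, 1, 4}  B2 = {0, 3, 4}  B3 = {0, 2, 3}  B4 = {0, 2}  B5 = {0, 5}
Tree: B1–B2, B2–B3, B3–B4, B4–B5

No — vertex 6 appears in no bag.

A tree decomposition must satisfy three properties: every vertex lies in some bag; for every edge, both endpoints lie together in some bag; and for every vertex, the bags containing it form a connected subtree. Here vertex 6 appears in no bag, so the decomposition is invalid.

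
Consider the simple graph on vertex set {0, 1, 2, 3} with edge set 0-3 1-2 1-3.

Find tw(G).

1

A width-1 tree decomposition is:
Bags: B1 = {1, 3}  B2 = {1, 2}  B3 = {0, 3}
Tree: B1–B2, B1–B3
The largest bag has 2 vertices, giving width 1; this decomposition certifies tw(G) ≤ 1. G has an edge, so its treewidth is at least 1. The upper and lower bounds meet at 1, so that is the treewidth.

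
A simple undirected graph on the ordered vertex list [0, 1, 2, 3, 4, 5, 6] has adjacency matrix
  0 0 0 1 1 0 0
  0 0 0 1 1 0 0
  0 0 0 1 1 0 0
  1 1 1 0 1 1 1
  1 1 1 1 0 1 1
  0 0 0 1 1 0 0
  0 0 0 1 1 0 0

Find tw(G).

A width-2 tree decomposition is:
Bags: B1 = {3, 4, 6}  B2 = {2, 3, 4}  B3 = {3, 4, 5}  B4 = {0, 3, 4}  B5 = {1, 3, 4}
Tree: B1–B2, B2–B3, B1–B4, B4–B5
Each bag holds 3 vertices, so the decomposition has width 2, which upper-bounds the treewidth. Conversely, {0, 3, 4} is a clique of size 3, and the vertices of any clique must share a bag in every tree decomposition; so some bag has ≥ 3 vertices and tw(G) ≥ 2. Therefore the treewidth is 2.

2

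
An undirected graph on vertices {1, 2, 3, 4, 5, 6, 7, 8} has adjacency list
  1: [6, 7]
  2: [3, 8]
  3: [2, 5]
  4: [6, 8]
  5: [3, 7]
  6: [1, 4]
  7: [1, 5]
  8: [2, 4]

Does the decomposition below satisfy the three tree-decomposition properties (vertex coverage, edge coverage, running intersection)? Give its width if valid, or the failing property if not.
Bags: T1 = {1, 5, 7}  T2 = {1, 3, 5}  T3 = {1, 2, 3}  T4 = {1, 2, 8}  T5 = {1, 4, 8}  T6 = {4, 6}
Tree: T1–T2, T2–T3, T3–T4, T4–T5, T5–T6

No — edge (1,6) lies in no bag.

A tree decomposition must satisfy three properties: every vertex lies in some bag; for every edge, both endpoints lie together in some bag; and for every vertex, the bags containing it form a connected subtree. Here edge (1,6) lies in no bag, so the decomposition is invalid.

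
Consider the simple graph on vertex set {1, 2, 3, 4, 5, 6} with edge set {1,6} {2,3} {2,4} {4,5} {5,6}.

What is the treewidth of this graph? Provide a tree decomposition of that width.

The largest bag has 2 vertices, giving width 1; this decomposition certifies tw(G) ≤ 1. Since G has at least one edge (e.g. 3–2), it is not an edgeless graph, so tw(G) ≥ 1. Combining the bounds, tw(G) = 1.

Treewidth 1.
One such decomposition:
Bags: B1 = {2, 3}  B2 = {2, 4}  B3 = {4, 5}  B4 = {5, 6}  B5 = {1, 6}
Tree: B1–B2, B2–B3, B3–B4, B4–B5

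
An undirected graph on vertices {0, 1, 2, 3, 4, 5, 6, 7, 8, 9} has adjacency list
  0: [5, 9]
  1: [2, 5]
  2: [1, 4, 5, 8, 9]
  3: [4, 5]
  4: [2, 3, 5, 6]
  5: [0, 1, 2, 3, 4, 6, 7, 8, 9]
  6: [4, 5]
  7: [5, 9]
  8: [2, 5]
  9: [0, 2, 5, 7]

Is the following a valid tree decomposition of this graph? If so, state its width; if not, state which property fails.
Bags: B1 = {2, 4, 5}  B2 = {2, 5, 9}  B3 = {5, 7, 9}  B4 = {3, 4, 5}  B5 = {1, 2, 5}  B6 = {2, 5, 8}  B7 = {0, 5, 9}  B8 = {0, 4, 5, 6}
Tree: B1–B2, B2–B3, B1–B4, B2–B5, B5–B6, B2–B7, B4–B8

No — bags containing vertex 0 are not connected in the tree.

A tree decomposition must satisfy three properties: every vertex lies in some bag; for every edge, both endpoints lie together in some bag; and for every vertex, the bags containing it form a connected subtree. Here bags containing vertex 0 are not connected in the tree, so the decomposition is invalid.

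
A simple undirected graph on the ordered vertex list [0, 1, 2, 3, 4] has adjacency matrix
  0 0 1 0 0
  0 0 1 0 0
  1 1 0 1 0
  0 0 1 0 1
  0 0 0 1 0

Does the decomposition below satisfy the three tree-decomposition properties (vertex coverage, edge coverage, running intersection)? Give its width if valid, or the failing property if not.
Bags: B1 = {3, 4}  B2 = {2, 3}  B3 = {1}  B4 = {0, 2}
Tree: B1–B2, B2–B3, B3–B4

No — edge (2,1) lies in no bag.

A tree decomposition must satisfy three properties: every vertex lies in some bag; for every edge, both endpoints lie together in some bag; and for every vertex, the bags containing it form a connected subtree. Here edge (2,1) lies in no bag, so the decomposition is invalid.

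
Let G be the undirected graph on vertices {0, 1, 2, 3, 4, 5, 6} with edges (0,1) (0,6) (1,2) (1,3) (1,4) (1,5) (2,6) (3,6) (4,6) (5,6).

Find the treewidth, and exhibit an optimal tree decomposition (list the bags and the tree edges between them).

Each bag holds 3 vertices, so the decomposition has width 2, which upper-bounds the treewidth. The edges 6–2–1–5–6 form a cycle, so G is not a tree and its treewidth is at least 2. Hence tw(G) = 2 exactly.

Treewidth 2.
One such decomposition:
Bags: B1 = {1, 2, 6}  B2 = {1, 5, 6}  B3 = {1, 4, 6}  B4 = {0, 1, 6}  B5 = {1, 3, 6}
Tree: B1–B2, B2–B3, B3–B4, B4–B5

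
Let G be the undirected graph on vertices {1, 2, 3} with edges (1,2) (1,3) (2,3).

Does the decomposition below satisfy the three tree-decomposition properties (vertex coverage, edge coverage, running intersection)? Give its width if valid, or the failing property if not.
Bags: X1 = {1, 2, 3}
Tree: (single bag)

Yes; width 2.

Vertex coverage: the bags together contain {1, 2, 3}, the full vertex set. Edge coverage: each edge of G has both endpoints in at least one bag. Running intersection: for every vertex, the bags containing it form a connected subtree. All three properties hold, so this is a valid tree decomposition of width max|bag| − 1 = 2, and hence tw(G) ≤ 2.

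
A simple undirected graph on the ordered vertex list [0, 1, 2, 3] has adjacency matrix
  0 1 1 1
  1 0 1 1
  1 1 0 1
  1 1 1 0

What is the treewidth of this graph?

3

A width-3 tree decomposition is:
Bags: B1 = {0, 1, 2, 3}
Tree: (single bag)
A single bag containing all 4 vertices is trivially a valid decomposition of width 3. Conversely, {0, 1, 2, 3} is a clique of size 4, and the vertices of any clique must share a bag in every tree decomposition; so some bag has ≥ 4 vertices and tw(G) ≥ 3. The upper and lower bounds meet at 3, so that is the treewidth.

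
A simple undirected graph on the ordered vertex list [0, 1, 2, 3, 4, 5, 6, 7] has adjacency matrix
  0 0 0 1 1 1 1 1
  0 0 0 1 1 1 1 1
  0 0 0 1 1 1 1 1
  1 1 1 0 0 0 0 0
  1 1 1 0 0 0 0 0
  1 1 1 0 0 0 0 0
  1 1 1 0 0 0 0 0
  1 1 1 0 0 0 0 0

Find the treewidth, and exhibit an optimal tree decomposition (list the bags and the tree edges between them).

Each bag holds 4 vertices, so the decomposition has width 3, which upper-bounds the treewidth. For the lower bound: the 4 vertex sets {2,4}, {0,3}, {1}, {7} are disjoint, each induces a connected subgraph, and every pair is joined by at least one edge of G. Contracting each set to a single vertex therefore yields K_{4} as a minor, and since treewidth is minor-monotone, tw(G) ≥ tw(K_{4}) = 3. Hence tw(G) = 3 exactly.

Treewidth 3.
One such decomposition:
Bags: B1 = {0, 1, 2, 4}  B2 = {0, 1, 2, 3}  B3 = {0, 1, 2, 7}  B4 = {0, 1, 2, 5}  B5 = {0, 1, 2, 6}
Tree: B1–B2, B2–B3, B3–B4, B4–B5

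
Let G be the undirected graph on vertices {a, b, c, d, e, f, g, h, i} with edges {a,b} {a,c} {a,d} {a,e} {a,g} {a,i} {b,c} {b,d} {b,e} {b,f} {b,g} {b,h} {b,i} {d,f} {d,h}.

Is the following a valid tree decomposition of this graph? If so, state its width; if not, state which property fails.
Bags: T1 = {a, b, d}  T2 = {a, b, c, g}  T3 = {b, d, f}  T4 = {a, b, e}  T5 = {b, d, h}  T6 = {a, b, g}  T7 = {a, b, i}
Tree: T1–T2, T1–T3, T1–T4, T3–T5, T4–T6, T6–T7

A tree decomposition must satisfy three properties: every vertex lies in some bag; for every edge, both endpoints lie together in some bag; and for every vertex, the bags containing it form a connected subtree. Here bags containing vertex g are not connected in the tree, so the decomposition is invalid.

No — bags containing vertex g are not connected in the tree.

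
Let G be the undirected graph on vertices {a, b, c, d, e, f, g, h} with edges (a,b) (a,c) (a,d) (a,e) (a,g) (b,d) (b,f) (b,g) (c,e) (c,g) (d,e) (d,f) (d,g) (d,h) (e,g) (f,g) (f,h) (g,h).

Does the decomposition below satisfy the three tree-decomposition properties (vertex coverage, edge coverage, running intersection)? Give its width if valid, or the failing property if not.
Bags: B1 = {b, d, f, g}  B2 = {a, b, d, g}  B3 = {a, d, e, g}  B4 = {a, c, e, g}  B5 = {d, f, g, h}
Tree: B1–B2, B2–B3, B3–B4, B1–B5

Yes; width 3.

Vertex coverage: the bags together contain {a, b, c, d, e, f, g, h}, the full vertex set. Edge coverage: each edge of G has both endpoints in at least one bag. Running intersection: for every vertex, the bags containing it form a connected subtree. All three properties hold, so this is a valid tree decomposition of width max|bag| − 1 = 3, and hence tw(G) ≤ 3.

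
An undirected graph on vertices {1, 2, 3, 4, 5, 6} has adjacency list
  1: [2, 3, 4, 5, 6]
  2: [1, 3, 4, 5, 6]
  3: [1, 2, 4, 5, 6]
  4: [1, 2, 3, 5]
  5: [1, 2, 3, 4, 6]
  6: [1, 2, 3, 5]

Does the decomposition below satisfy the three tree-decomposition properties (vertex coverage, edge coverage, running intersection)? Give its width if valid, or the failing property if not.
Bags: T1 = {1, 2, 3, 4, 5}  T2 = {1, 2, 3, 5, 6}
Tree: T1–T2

Yes; width 4.

Every vertex of G appears in some bag (union = {1, 2, 3, 4, 5, 6}); every edge is covered by a bag; and for each vertex v the set of bags containing v is connected in the bag tree. The decomposition is therefore valid. The largest bag has 5 vertices, so the width is 4.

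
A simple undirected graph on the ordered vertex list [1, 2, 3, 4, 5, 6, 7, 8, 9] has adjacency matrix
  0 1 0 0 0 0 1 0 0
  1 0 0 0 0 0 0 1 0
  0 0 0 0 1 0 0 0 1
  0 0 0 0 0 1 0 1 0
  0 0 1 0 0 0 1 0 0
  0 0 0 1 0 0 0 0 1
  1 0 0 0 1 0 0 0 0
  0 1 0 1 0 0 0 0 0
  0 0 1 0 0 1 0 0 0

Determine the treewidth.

A width-2 tree decomposition is:
Bags: B1 = {3, 6, 9}  B2 = {3, 4, 6}  B3 = {3, 4, 8}  B4 = {2, 3, 8}  B5 = {1, 2, 3}  B6 = {1, 3, 7}  B7 = {3, 5, 7}
Tree: B1–B2, B2–B3, B3–B4, B4–B5, B5–B6, B6–B7
Every bag has size at most 3, so the width is 3 − 1 = 2 and tw(G) ≤ 2. The edges 3–9–6–4–8–2–1–7–5–3 form a cycle, so G is not a tree and its treewidth is at least 2. Therefore the treewidth is 2.

2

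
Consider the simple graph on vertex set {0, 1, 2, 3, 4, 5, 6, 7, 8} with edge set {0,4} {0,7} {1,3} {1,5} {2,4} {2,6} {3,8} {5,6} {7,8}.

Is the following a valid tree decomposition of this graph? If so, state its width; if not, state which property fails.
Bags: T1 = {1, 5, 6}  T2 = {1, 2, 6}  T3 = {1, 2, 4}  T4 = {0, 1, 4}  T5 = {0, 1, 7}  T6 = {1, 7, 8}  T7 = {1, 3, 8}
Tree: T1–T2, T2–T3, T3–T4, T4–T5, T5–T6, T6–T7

Yes; width 2.

Checking the three conditions: (i) the bags cover all of {0, 1, 2, 3, 4, 5, 6, 7, 8}; (ii) for each edge, some bag contains both endpoints; (iii) the bags containing any fixed vertex form a subtree. All hold, so the decomposition is valid with width 3 − 1 = 2.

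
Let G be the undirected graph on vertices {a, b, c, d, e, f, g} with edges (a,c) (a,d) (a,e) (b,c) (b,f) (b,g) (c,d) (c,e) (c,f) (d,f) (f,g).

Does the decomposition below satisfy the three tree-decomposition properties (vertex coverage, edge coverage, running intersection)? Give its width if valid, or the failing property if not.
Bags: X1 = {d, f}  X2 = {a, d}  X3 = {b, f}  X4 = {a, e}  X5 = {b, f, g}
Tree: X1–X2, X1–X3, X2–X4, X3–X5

A tree decomposition must satisfy three properties: every vertex lies in some bag; for every edge, both endpoints lie together in some bag; and for every vertex, the bags containing it form a connected subtree. Here vertex c appears in no bag, so the decomposition is invalid.

No — vertex c appears in no bag.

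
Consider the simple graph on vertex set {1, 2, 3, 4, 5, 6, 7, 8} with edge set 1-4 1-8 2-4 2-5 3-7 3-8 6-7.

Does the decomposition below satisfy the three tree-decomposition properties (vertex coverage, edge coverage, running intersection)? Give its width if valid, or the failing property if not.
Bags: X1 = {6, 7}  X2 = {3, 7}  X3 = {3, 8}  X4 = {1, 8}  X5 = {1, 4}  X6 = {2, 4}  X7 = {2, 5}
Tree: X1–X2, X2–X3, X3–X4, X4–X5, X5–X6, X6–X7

Yes; width 1.

Vertex coverage: the bags together contain {1, 2, 3, 4, 5, 6, 7, 8}, the full vertex set. Edge coverage: each edge of G has both endpoints in at least one bag. Running intersection: for every vertex, the bags containing it form a connected subtree. All three properties hold, so this is a valid tree decomposition of width max|bag| − 1 = 1, and hence tw(G) ≤ 1.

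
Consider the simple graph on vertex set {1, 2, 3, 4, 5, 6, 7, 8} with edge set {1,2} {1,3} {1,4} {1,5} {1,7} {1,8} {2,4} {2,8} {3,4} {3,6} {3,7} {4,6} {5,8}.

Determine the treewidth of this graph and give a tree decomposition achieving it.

Every bag has size at most 3, so the width is 3 − 1 = 2 and tw(G) ≤ 2. For the lower bound, the 3 vertices {1, 2, 8} are pairwise adjacent, and any tree decomposition puts a clique entirely inside one bag — forcing width ≥ 2. Hence tw(G) = 2 exactly.

Treewidth 2.
One optimal decomposition is:
Bags: B1 = {1, 3, 4}  B2 = {1, 2, 4}  B3 = {1, 3, 7}  B4 = {1, 2, 8}  B5 = {1, 5, 8}  B6 = {3, 4, 6}
Tree: B1–B2, B1–B3, B2–B4, B4–B5, B1–B6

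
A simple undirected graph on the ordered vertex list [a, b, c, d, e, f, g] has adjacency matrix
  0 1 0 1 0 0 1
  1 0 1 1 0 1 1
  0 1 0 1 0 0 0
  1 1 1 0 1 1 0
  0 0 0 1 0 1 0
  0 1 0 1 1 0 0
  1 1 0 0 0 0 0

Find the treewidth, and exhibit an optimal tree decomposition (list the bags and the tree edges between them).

Treewidth 2.
One such decomposition:
Bags: B1 = {b, d, f}  B2 = {b, c, d}  B3 = {a, b, d}  B4 = {d, e, f}  B5 = {a, b, g}
Tree: B1–B2, B1–B3, B1–B4, B3–B5

Every bag has size at most 3, so the width is 3 − 1 = 2 and tw(G) ≤ 2. For the lower bound, the 3 vertices {d, e, f} are pairwise adjacent, and any tree decomposition puts a clique entirely inside one bag — forcing width ≥ 2. Therefore the treewidth is 2.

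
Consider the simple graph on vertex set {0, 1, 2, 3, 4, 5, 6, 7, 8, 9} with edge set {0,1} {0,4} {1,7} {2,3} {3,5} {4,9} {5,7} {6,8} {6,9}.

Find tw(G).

A width-1 tree decomposition is:
Bags: B1 = {2, 3}  B2 = {3, 5}  B3 = {5, 7}  B4 = {1, 7}  B5 = {0, 1}  B6 = {0, 4}  B7 = {4, 9}  B8 = {6, 9}  B9 = {6, 8}
Tree: B1–B2, B2–B3, B3–B4, B4–B5, B5–B6, B6–B7, B7–B8, B8–B9
Each bag holds 2 vertices, so the decomposition has width 1, which upper-bounds the treewidth. G has an edge, so its treewidth is at least 1. The upper and lower bounds meet at 1, so that is the treewidth.

1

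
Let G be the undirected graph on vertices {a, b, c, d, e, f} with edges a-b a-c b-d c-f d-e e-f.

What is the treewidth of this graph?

A width-2 tree decomposition is:
Bags: B1 = {a, b, c}  B2 = {b, c, d}  B3 = {c, d, e}  B4 = {c, e, f}
Tree: B1–B2, B2–B3, B3–B4
The largest bag has 3 vertices, giving width 2; this decomposition certifies tw(G) ≤ 2. For the lower bound, G contains the cycle c–a–b–d–e–f–c, so G is not a forest; only forests have treewidth ≤ 1, hence tw(G) ≥ 2. Combining the bounds, tw(G) = 2.

2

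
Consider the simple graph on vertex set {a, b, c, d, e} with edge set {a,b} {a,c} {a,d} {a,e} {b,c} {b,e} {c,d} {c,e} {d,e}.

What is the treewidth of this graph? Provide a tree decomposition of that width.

Treewidth 3.
Bags: B1 = {a, b, c, e}  B2 = {a, c, d, e}
Tree: B1–B2

The largest bag has 4 vertices, giving width 3; this decomposition certifies tw(G) ≤ 3. On the other hand G contains the 4-clique {a, c, d, e}. A clique must lie in a single bag of any decomposition, so no decomposition can have width below 3. Therefore the treewidth is 3.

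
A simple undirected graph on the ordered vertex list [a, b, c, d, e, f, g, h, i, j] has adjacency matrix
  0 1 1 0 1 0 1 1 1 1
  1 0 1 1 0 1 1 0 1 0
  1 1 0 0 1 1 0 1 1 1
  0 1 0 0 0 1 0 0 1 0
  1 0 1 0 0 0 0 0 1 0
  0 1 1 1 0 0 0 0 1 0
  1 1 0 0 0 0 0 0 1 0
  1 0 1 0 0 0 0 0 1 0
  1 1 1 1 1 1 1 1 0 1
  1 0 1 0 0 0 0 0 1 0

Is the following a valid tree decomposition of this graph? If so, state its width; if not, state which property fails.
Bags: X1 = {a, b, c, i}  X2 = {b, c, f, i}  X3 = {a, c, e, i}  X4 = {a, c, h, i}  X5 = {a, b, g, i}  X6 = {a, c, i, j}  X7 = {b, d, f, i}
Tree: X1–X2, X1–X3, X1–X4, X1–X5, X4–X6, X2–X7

Vertex coverage: the bags together contain {a, b, c, d, e, f, g, h, i, j}, the full vertex set. Edge coverage: each edge of G has both endpoints in at least one bag. Running intersection: for every vertex, the bags containing it form a connected subtree. All three properties hold, so this is a valid tree decomposition of width max|bag| − 1 = 3, and hence tw(G) ≤ 3.

Yes; width 3.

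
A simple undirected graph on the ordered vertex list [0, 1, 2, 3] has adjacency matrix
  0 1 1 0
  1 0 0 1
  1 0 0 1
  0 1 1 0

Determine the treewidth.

A width-2 tree decomposition is:
Bags: B1 = {1, 2, 3}  B2 = {0, 1, 2}
Tree: B1–B2
Each bag holds 3 vertices, so the decomposition has width 2, which upper-bounds the treewidth. The edges 2–3–1–0–2 form a cycle, so G is not a tree and its treewidth is at least 2. Therefore the treewidth is 2.

2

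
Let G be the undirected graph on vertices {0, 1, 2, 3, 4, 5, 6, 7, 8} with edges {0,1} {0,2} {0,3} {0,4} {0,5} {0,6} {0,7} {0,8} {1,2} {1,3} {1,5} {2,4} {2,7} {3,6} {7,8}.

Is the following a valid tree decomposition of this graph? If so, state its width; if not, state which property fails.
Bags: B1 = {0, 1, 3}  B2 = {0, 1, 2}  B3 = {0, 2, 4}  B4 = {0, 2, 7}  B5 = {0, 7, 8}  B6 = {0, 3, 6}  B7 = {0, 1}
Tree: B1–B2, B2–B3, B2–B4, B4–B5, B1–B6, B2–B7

No — vertex 5 appears in no bag.

A tree decomposition must satisfy three properties: every vertex lies in some bag; for every edge, both endpoints lie together in some bag; and for every vertex, the bags containing it form a connected subtree. Here vertex 5 appears in no bag, so the decomposition is invalid.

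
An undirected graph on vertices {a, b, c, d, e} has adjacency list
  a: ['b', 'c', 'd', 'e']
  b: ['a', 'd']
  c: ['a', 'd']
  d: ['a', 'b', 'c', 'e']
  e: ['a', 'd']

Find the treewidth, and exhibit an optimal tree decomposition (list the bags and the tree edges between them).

Treewidth 2.
One optimal decomposition is:
Bags: B1 = {a, c, d}  B2 = {a, d, e}  B3 = {a, b, d}
Tree: B1–B2, B1–B3

Every bag has size at most 3, so the width is 3 − 1 = 2 and tw(G) ≤ 2. For the lower bound, the 3 vertices {a, d, e} are pairwise adjacent, and any tree decomposition puts a clique entirely inside one bag — forcing width ≥ 2. Hence tw(G) = 2 exactly.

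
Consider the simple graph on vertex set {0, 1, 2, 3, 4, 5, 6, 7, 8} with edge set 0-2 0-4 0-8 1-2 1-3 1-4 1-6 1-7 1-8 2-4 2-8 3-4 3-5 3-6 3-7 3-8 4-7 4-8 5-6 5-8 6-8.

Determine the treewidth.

3

A width-3 tree decomposition is:
Bags: B1 = {1, 3, 4, 8}  B2 = {1, 3, 6, 8}  B3 = {1, 3, 4, 7}  B4 = {1, 2, 4, 8}  B5 = {3, 5, 6, 8}  B6 = {0, 2, 4, 8}
Tree: B1–B2, B1–B3, B1–B4, B2–B5, B4–B6
The largest bag has 4 vertices, giving width 3; this decomposition certifies tw(G) ≤ 3. Conversely, {0, 2, 4, 8} is a clique of size 4, and the vertices of any clique must share a bag in every tree decomposition; so some bag has ≥ 4 vertices and tw(G) ≥ 3. Combining the bounds, tw(G) = 3.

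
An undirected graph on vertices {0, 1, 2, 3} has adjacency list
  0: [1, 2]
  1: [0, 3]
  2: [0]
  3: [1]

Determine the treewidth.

A width-1 tree decomposition is:
Bags: B1 = {1, 3}  B2 = {0, 1}  B3 = {0, 2}
Tree: B1–B2, B2–B3
The largest bag has 2 vertices, giving width 1; this decomposition certifies tw(G) ≤ 1. Any graph with an edge has treewidth ≥ 1, and G has the edge 3–1. Hence tw(G) = 1 exactly.

1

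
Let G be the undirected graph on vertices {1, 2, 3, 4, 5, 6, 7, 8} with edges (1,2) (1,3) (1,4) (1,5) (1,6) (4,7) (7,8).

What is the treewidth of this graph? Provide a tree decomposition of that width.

Treewidth 1.
Bags: B1 = {1, 3}  B2 = {1, 6}  B3 = {1, 2}  B4 = {1, 4}  B5 = {1, 5}  B6 = {4, 7}  B7 = {7, 8}
Tree: B1–B2, B1–B3, B2–B4, B1–B5, B4–B6, B6–B7

Every bag has size at most 2, so the width is 2 − 1 = 1 and tw(G) ≤ 1. Any graph with an edge has treewidth ≥ 1, and G has the edge 3–1. Therefore the treewidth is 1.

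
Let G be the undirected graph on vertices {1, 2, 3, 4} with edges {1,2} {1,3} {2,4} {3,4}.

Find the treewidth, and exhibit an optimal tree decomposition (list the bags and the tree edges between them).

Each bag holds 3 vertices, so the decomposition has width 2, which upper-bounds the treewidth. The edges 4–2–1–3–4 form a cycle, so G is not a tree and its treewidth is at least 2. Combining the bounds, tw(G) = 2.

Treewidth 2.
One optimal decomposition is:
Bags: B1 = {1, 2, 4}  B2 = {1, 3, 4}
Tree: B1–B2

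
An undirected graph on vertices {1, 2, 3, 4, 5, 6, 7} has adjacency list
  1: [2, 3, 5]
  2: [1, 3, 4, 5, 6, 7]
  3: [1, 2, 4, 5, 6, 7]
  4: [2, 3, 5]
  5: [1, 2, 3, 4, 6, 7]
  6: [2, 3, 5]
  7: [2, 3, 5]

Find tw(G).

3

A width-3 tree decomposition is:
Bags: B1 = {2, 3, 5, 7}  B2 = {1, 2, 3, 5}  B3 = {2, 3, 5, 6}  B4 = {2, 3, 4, 5}
Tree: B1–B2, B1–B3, B3–B4
Each bag holds 4 vertices, so the decomposition has width 3, which upper-bounds the treewidth. Conversely, {1, 2, 3, 5} is a clique of size 4, and the vertices of any clique must share a bag in every tree decomposition; so some bag has ≥ 4 vertices and tw(G) ≥ 3. Hence tw(G) = 3 exactly.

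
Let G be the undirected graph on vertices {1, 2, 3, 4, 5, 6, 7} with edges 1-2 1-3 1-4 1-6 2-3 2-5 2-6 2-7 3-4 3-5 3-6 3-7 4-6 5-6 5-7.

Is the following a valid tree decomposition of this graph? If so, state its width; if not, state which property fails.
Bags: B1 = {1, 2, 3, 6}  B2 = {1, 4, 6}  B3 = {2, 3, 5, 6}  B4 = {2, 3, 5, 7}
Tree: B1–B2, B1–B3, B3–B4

No — edge (3,4) lies in no bag.

A tree decomposition must satisfy three properties: every vertex lies in some bag; for every edge, both endpoints lie together in some bag; and for every vertex, the bags containing it form a connected subtree. Here edge (3,4) lies in no bag, so the decomposition is invalid.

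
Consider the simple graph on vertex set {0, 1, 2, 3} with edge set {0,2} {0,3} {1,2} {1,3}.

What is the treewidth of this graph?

2

A width-2 tree decomposition is:
Bags: B1 = {0, 1, 2}  B2 = {0, 1, 3}
Tree: B1–B2
Every bag has size at most 3, so the width is 3 − 1 = 2 and tw(G) ≤ 2. For the lower bound, G contains the cycle 0–2–1–3–0, so G is not a forest; only forests have treewidth ≤ 1, hence tw(G) ≥ 2. Hence tw(G) = 2 exactly.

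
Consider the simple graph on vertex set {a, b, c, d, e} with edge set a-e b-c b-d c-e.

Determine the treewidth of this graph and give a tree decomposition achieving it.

Every bag has size at most 2, so the width is 2 − 1 = 1 and tw(G) ≤ 1. Any graph with an edge has treewidth ≥ 1, and G has the edge c–e. The upper and lower bounds meet at 1, so that is the treewidth.

Treewidth 1.
One such decomposition:
Bags: B1 = {c, e}  B2 = {b, c}  B3 = {b, d}  B4 = {a, e}
Tree: B1–B2, B2–B3, B1–B4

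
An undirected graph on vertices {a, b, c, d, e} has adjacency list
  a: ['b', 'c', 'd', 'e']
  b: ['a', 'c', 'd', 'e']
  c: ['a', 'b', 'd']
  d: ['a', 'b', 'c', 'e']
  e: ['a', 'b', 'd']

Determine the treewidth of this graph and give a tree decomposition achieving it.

Every bag has size at most 4, so the width is 4 − 1 = 3 and tw(G) ≤ 3. On the other hand G contains the 4-clique {a, b, d, e}. A clique must lie in a single bag of any decomposition, so no decomposition can have width below 3. Combining the bounds, tw(G) = 3.

Treewidth 3.
One such decomposition:
Bags: B1 = {a, b, c, d}  B2 = {a, b, d, e}
Tree: B1–B2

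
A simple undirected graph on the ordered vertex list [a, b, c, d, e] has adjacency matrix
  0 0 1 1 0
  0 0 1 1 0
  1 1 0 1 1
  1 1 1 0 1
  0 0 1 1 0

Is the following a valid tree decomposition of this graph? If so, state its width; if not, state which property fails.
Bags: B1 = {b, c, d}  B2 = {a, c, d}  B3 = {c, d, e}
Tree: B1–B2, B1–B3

Yes; width 2.

Vertex coverage: the bags together contain {a, b, c, d, e}, the full vertex set. Edge coverage: each edge of G has both endpoints in at least one bag. Running intersection: for every vertex, the bags containing it form a connected subtree. All three properties hold, so this is a valid tree decomposition of width max|bag| − 1 = 2, and hence tw(G) ≤ 2.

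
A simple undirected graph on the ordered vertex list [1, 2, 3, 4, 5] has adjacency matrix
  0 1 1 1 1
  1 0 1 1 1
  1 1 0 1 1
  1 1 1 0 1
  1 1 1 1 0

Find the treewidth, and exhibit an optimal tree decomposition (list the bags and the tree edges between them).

With just one bag of size 5, the width is 5 − 1 = 4, so tw(G) ≤ 4. On the other hand G contains the 5-clique {1, 2, 3, 4, 5}. A clique must lie in a single bag of any decomposition, so no decomposition can have width below 4. Therefore the treewidth is 4.

Treewidth 4.
One optimal decomposition is:
Bags: B1 = {1, 2, 3, 4, 5}
Tree: (single bag)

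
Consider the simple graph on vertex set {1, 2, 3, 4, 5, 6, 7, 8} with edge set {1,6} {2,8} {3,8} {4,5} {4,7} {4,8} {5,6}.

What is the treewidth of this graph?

A width-1 tree decomposition is:
Bags: B1 = {3, 8}  B2 = {4, 8}  B3 = {4, 5}  B4 = {5, 6}  B5 = {1, 6}  B6 = {2, 8}  B7 = {4, 7}
Tree: B1–B2, B2–B3, B3–B4, B4–B5, B1–B6, B2–B7
The largest bag has 2 vertices, giving width 1; this decomposition certifies tw(G) ≤ 1. Since G has at least one edge (e.g. 8–3), it is not an edgeless graph, so tw(G) ≥ 1. Combining the bounds, tw(G) = 1.

1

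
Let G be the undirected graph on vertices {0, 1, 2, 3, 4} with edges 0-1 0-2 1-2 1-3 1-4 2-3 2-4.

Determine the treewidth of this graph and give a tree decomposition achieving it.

The largest bag has 3 vertices, giving width 2; this decomposition certifies tw(G) ≤ 2. Conversely, {0, 1, 2} is a clique of size 3, and the vertices of any clique must share a bag in every tree decomposition; so some bag has ≥ 3 vertices and tw(G) ≥ 2. Combining the bounds, tw(G) = 2.

Treewidth 2.
One optimal decomposition is:
Bags: B1 = {1, 2, 4}  B2 = {1, 2, 3}  B3 = {0, 1, 2}
Tree: B1–B2, B1–B3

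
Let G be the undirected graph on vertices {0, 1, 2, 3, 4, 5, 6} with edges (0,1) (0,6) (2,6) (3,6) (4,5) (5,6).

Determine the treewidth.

1

A width-1 tree decomposition is:
Bags: B1 = {5, 6}  B2 = {0, 6}  B3 = {0, 1}  B4 = {2, 6}  B5 = {3, 6}  B6 = {4, 5}
Tree: B1–B2, B2–B3, B2–B4, B1–B5, B1–B6
Each bag holds 2 vertices, so the decomposition has width 1, which upper-bounds the treewidth. G has an edge, so its treewidth is at least 1. Hence tw(G) = 1 exactly.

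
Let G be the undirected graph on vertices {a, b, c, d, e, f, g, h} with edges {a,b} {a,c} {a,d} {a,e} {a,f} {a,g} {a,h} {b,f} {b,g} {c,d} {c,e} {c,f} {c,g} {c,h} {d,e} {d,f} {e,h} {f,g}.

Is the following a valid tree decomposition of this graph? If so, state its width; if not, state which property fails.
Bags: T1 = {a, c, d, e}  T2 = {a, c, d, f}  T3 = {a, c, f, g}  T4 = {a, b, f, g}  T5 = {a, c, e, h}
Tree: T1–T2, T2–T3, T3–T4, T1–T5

Every vertex of G appears in some bag (union = {a, b, c, d, e, f, g, h}); every edge is covered by a bag; and for each vertex v the set of bags containing v is connected in the bag tree. The decomposition is therefore valid. The largest bag has 4 vertices, so the width is 3.

Yes; width 3.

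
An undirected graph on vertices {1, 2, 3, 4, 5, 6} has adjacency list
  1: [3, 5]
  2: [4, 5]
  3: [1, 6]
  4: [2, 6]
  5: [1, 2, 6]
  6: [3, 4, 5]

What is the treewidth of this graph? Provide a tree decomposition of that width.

The largest bag has 3 vertices, giving width 2; this decomposition certifies tw(G) ≤ 2. For the lower bound, G contains the cycle 4–2–5–6–4, so G is not a forest; only forests have treewidth ≤ 1, hence tw(G) ≥ 2. Therefore the treewidth is 2.

Treewidth 2.
One such decomposition:
Bags: B1 = {2, 4, 6}  B2 = {2, 5, 6}  B3 = {3, 5, 6}  B4 = {1, 3, 5}
Tree: B1–B2, B2–B3, B3–B4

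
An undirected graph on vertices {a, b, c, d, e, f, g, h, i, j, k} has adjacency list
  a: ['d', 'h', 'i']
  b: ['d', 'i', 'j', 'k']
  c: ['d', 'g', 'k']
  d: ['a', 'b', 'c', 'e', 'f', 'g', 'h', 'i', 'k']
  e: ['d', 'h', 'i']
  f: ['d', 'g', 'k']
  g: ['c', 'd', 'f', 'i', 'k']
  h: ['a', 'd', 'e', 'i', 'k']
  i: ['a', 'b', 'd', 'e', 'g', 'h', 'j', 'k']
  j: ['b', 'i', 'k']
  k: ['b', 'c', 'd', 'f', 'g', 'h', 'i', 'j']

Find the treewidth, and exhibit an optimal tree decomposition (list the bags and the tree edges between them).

Treewidth 3.
Bags: B1 = {d, e, h, i}  B2 = {d, h, i, k}  B3 = {d, g, i, k}  B4 = {b, d, i, k}  B5 = {d, f, g, k}  B6 = {b, i, j, k}  B7 = {a, d, h, i}  B8 = {c, d, g, k}
Tree: B1–B2, B2–B3, B2–B4, B3–B5, B4–B6, B2–B7, B3–B8

Every bag has size at most 4, so the width is 4 − 1 = 3 and tw(G) ≤ 3. Conversely, {d, e, h, i} is a clique of size 4, and the vertices of any clique must share a bag in every tree decomposition; so some bag has ≥ 4 vertices and tw(G) ≥ 3. The upper and lower bounds meet at 3, so that is the treewidth.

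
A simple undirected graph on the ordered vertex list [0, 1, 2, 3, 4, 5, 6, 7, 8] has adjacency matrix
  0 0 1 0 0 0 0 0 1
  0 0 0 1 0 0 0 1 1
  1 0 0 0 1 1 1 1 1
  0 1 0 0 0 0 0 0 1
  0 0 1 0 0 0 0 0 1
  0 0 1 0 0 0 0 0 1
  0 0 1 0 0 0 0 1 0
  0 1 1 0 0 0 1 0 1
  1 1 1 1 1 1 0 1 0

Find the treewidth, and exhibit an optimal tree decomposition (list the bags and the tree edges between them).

The largest bag has 3 vertices, giving width 2; this decomposition certifies tw(G) ≤ 2. Conversely, {1, 3, 8} is a clique of size 3, and the vertices of any clique must share a bag in every tree decomposition; so some bag has ≥ 3 vertices and tw(G) ≥ 2. Therefore the treewidth is 2.

Treewidth 2.
Bags: B1 = {1, 7, 8}  B2 = {2, 7, 8}  B3 = {0, 2, 8}  B4 = {2, 6, 7}  B5 = {2, 5, 8}  B6 = {1, 3, 8}  B7 = {2, 4, 8}
Tree: B1–B2, B2–B3, B2–B4, B2–B5, B1–B6, B3–B7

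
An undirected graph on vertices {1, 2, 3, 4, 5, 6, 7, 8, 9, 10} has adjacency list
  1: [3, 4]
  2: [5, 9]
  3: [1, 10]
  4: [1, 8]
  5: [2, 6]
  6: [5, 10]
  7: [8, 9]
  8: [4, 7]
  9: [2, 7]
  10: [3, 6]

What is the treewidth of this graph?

A width-2 tree decomposition is:
Bags: B1 = {5, 6, 10}  B2 = {2, 5, 10}  B3 = {2, 9, 10}  B4 = {7, 9, 10}  B5 = {7, 8, 10}  B6 = {4, 8, 10}  B7 = {1, 4, 10}  B8 = {1, 3, 10}
Tree: B1–B2, B2–B3, B3–B4, B4–B5, B5–B6, B6–B7, B7–B8
Every bag has size at most 3, so the width is 3 − 1 = 2 and tw(G) ≤ 2. The edges 10–6–5–2–9–7–8–4–1–3–10 form a cycle, so G is not a tree and its treewidth is at least 2. Hence tw(G) = 2 exactly.

2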